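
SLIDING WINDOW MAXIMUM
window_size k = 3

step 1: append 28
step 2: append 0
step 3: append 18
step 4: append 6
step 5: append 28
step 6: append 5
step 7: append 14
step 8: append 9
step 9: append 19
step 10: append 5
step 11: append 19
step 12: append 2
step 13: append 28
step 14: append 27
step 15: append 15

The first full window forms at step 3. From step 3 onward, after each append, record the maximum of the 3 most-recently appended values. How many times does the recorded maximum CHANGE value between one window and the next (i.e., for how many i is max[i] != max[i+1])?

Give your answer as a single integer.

step 1: append 28 -> window=[28] (not full yet)
step 2: append 0 -> window=[28, 0] (not full yet)
step 3: append 18 -> window=[28, 0, 18] -> max=28
step 4: append 6 -> window=[0, 18, 6] -> max=18
step 5: append 28 -> window=[18, 6, 28] -> max=28
step 6: append 5 -> window=[6, 28, 5] -> max=28
step 7: append 14 -> window=[28, 5, 14] -> max=28
step 8: append 9 -> window=[5, 14, 9] -> max=14
step 9: append 19 -> window=[14, 9, 19] -> max=19
step 10: append 5 -> window=[9, 19, 5] -> max=19
step 11: append 19 -> window=[19, 5, 19] -> max=19
step 12: append 2 -> window=[5, 19, 2] -> max=19
step 13: append 28 -> window=[19, 2, 28] -> max=28
step 14: append 27 -> window=[2, 28, 27] -> max=28
step 15: append 15 -> window=[28, 27, 15] -> max=28
Recorded maximums: 28 18 28 28 28 14 19 19 19 19 28 28 28
Changes between consecutive maximums: 5

Answer: 5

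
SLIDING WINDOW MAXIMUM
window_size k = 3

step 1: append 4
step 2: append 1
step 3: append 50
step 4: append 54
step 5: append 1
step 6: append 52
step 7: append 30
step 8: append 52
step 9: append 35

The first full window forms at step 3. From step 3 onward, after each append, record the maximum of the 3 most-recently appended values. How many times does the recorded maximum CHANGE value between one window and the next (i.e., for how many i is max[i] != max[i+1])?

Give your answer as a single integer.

step 1: append 4 -> window=[4] (not full yet)
step 2: append 1 -> window=[4, 1] (not full yet)
step 3: append 50 -> window=[4, 1, 50] -> max=50
step 4: append 54 -> window=[1, 50, 54] -> max=54
step 5: append 1 -> window=[50, 54, 1] -> max=54
step 6: append 52 -> window=[54, 1, 52] -> max=54
step 7: append 30 -> window=[1, 52, 30] -> max=52
step 8: append 52 -> window=[52, 30, 52] -> max=52
step 9: append 35 -> window=[30, 52, 35] -> max=52
Recorded maximums: 50 54 54 54 52 52 52
Changes between consecutive maximums: 2

Answer: 2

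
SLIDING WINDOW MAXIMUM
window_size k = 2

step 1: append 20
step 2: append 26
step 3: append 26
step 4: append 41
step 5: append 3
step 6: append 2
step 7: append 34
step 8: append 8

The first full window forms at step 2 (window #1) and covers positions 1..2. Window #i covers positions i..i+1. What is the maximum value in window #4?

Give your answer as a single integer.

step 1: append 20 -> window=[20] (not full yet)
step 2: append 26 -> window=[20, 26] -> max=26
step 3: append 26 -> window=[26, 26] -> max=26
step 4: append 41 -> window=[26, 41] -> max=41
step 5: append 3 -> window=[41, 3] -> max=41
Window #4 max = 41

Answer: 41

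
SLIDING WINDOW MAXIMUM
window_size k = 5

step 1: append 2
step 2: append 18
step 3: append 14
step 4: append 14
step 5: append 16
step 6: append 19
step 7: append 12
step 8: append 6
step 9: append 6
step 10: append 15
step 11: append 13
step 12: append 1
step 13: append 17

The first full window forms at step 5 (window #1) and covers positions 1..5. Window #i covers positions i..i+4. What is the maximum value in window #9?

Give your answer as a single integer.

Answer: 17

Derivation:
step 1: append 2 -> window=[2] (not full yet)
step 2: append 18 -> window=[2, 18] (not full yet)
step 3: append 14 -> window=[2, 18, 14] (not full yet)
step 4: append 14 -> window=[2, 18, 14, 14] (not full yet)
step 5: append 16 -> window=[2, 18, 14, 14, 16] -> max=18
step 6: append 19 -> window=[18, 14, 14, 16, 19] -> max=19
step 7: append 12 -> window=[14, 14, 16, 19, 12] -> max=19
step 8: append 6 -> window=[14, 16, 19, 12, 6] -> max=19
step 9: append 6 -> window=[16, 19, 12, 6, 6] -> max=19
step 10: append 15 -> window=[19, 12, 6, 6, 15] -> max=19
step 11: append 13 -> window=[12, 6, 6, 15, 13] -> max=15
step 12: append 1 -> window=[6, 6, 15, 13, 1] -> max=15
step 13: append 17 -> window=[6, 15, 13, 1, 17] -> max=17
Window #9 max = 17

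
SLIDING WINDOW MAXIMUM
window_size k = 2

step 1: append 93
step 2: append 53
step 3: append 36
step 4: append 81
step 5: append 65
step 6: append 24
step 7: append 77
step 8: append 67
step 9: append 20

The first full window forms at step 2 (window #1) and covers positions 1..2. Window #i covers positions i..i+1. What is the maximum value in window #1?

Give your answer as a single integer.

step 1: append 93 -> window=[93] (not full yet)
step 2: append 53 -> window=[93, 53] -> max=93
Window #1 max = 93

Answer: 93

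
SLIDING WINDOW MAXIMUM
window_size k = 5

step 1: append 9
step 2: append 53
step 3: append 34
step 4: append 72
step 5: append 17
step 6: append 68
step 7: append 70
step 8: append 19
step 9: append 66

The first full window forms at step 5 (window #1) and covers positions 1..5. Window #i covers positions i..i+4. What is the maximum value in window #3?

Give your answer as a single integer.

step 1: append 9 -> window=[9] (not full yet)
step 2: append 53 -> window=[9, 53] (not full yet)
step 3: append 34 -> window=[9, 53, 34] (not full yet)
step 4: append 72 -> window=[9, 53, 34, 72] (not full yet)
step 5: append 17 -> window=[9, 53, 34, 72, 17] -> max=72
step 6: append 68 -> window=[53, 34, 72, 17, 68] -> max=72
step 7: append 70 -> window=[34, 72, 17, 68, 70] -> max=72
Window #3 max = 72

Answer: 72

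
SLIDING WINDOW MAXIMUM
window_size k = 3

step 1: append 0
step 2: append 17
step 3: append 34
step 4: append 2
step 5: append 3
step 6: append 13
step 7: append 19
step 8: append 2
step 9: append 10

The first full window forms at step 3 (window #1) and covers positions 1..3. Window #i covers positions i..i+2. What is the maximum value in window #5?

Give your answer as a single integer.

step 1: append 0 -> window=[0] (not full yet)
step 2: append 17 -> window=[0, 17] (not full yet)
step 3: append 34 -> window=[0, 17, 34] -> max=34
step 4: append 2 -> window=[17, 34, 2] -> max=34
step 5: append 3 -> window=[34, 2, 3] -> max=34
step 6: append 13 -> window=[2, 3, 13] -> max=13
step 7: append 19 -> window=[3, 13, 19] -> max=19
Window #5 max = 19

Answer: 19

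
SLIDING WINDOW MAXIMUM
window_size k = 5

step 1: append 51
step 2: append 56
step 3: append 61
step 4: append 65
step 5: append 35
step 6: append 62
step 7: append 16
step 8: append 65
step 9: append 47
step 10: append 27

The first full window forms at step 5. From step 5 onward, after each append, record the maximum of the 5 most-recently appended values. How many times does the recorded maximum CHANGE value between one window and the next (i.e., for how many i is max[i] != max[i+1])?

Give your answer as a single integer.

step 1: append 51 -> window=[51] (not full yet)
step 2: append 56 -> window=[51, 56] (not full yet)
step 3: append 61 -> window=[51, 56, 61] (not full yet)
step 4: append 65 -> window=[51, 56, 61, 65] (not full yet)
step 5: append 35 -> window=[51, 56, 61, 65, 35] -> max=65
step 6: append 62 -> window=[56, 61, 65, 35, 62] -> max=65
step 7: append 16 -> window=[61, 65, 35, 62, 16] -> max=65
step 8: append 65 -> window=[65, 35, 62, 16, 65] -> max=65
step 9: append 47 -> window=[35, 62, 16, 65, 47] -> max=65
step 10: append 27 -> window=[62, 16, 65, 47, 27] -> max=65
Recorded maximums: 65 65 65 65 65 65
Changes between consecutive maximums: 0

Answer: 0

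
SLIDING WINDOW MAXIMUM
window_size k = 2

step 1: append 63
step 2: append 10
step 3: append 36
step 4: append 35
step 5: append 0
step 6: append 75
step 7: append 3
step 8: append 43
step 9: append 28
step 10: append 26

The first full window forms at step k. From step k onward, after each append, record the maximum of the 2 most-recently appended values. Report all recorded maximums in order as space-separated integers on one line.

step 1: append 63 -> window=[63] (not full yet)
step 2: append 10 -> window=[63, 10] -> max=63
step 3: append 36 -> window=[10, 36] -> max=36
step 4: append 35 -> window=[36, 35] -> max=36
step 5: append 0 -> window=[35, 0] -> max=35
step 6: append 75 -> window=[0, 75] -> max=75
step 7: append 3 -> window=[75, 3] -> max=75
step 8: append 43 -> window=[3, 43] -> max=43
step 9: append 28 -> window=[43, 28] -> max=43
step 10: append 26 -> window=[28, 26] -> max=28

Answer: 63 36 36 35 75 75 43 43 28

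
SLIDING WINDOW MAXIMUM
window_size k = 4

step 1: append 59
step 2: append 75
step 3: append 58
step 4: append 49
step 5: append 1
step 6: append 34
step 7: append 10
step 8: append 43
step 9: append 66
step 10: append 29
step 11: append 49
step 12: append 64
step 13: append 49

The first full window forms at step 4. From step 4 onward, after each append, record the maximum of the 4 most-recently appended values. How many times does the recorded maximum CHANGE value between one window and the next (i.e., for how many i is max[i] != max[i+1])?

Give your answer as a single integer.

step 1: append 59 -> window=[59] (not full yet)
step 2: append 75 -> window=[59, 75] (not full yet)
step 3: append 58 -> window=[59, 75, 58] (not full yet)
step 4: append 49 -> window=[59, 75, 58, 49] -> max=75
step 5: append 1 -> window=[75, 58, 49, 1] -> max=75
step 6: append 34 -> window=[58, 49, 1, 34] -> max=58
step 7: append 10 -> window=[49, 1, 34, 10] -> max=49
step 8: append 43 -> window=[1, 34, 10, 43] -> max=43
step 9: append 66 -> window=[34, 10, 43, 66] -> max=66
step 10: append 29 -> window=[10, 43, 66, 29] -> max=66
step 11: append 49 -> window=[43, 66, 29, 49] -> max=66
step 12: append 64 -> window=[66, 29, 49, 64] -> max=66
step 13: append 49 -> window=[29, 49, 64, 49] -> max=64
Recorded maximums: 75 75 58 49 43 66 66 66 66 64
Changes between consecutive maximums: 5

Answer: 5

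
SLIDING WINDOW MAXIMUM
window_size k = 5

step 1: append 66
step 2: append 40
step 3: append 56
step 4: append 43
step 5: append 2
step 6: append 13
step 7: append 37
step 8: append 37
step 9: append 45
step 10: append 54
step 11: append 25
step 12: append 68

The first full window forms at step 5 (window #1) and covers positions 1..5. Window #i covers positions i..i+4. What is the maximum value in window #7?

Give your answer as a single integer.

step 1: append 66 -> window=[66] (not full yet)
step 2: append 40 -> window=[66, 40] (not full yet)
step 3: append 56 -> window=[66, 40, 56] (not full yet)
step 4: append 43 -> window=[66, 40, 56, 43] (not full yet)
step 5: append 2 -> window=[66, 40, 56, 43, 2] -> max=66
step 6: append 13 -> window=[40, 56, 43, 2, 13] -> max=56
step 7: append 37 -> window=[56, 43, 2, 13, 37] -> max=56
step 8: append 37 -> window=[43, 2, 13, 37, 37] -> max=43
step 9: append 45 -> window=[2, 13, 37, 37, 45] -> max=45
step 10: append 54 -> window=[13, 37, 37, 45, 54] -> max=54
step 11: append 25 -> window=[37, 37, 45, 54, 25] -> max=54
Window #7 max = 54

Answer: 54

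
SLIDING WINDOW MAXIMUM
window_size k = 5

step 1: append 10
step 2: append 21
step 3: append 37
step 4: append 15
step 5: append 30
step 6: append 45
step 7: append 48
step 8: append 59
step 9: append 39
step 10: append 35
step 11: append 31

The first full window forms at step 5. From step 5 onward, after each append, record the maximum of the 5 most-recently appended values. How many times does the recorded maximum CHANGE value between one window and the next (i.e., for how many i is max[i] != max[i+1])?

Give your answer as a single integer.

Answer: 3

Derivation:
step 1: append 10 -> window=[10] (not full yet)
step 2: append 21 -> window=[10, 21] (not full yet)
step 3: append 37 -> window=[10, 21, 37] (not full yet)
step 4: append 15 -> window=[10, 21, 37, 15] (not full yet)
step 5: append 30 -> window=[10, 21, 37, 15, 30] -> max=37
step 6: append 45 -> window=[21, 37, 15, 30, 45] -> max=45
step 7: append 48 -> window=[37, 15, 30, 45, 48] -> max=48
step 8: append 59 -> window=[15, 30, 45, 48, 59] -> max=59
step 9: append 39 -> window=[30, 45, 48, 59, 39] -> max=59
step 10: append 35 -> window=[45, 48, 59, 39, 35] -> max=59
step 11: append 31 -> window=[48, 59, 39, 35, 31] -> max=59
Recorded maximums: 37 45 48 59 59 59 59
Changes between consecutive maximums: 3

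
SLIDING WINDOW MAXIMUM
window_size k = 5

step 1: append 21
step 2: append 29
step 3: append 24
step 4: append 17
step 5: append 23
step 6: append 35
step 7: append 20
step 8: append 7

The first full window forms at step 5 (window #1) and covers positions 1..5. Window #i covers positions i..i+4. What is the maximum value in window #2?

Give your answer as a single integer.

Answer: 35

Derivation:
step 1: append 21 -> window=[21] (not full yet)
step 2: append 29 -> window=[21, 29] (not full yet)
step 3: append 24 -> window=[21, 29, 24] (not full yet)
step 4: append 17 -> window=[21, 29, 24, 17] (not full yet)
step 5: append 23 -> window=[21, 29, 24, 17, 23] -> max=29
step 6: append 35 -> window=[29, 24, 17, 23, 35] -> max=35
Window #2 max = 35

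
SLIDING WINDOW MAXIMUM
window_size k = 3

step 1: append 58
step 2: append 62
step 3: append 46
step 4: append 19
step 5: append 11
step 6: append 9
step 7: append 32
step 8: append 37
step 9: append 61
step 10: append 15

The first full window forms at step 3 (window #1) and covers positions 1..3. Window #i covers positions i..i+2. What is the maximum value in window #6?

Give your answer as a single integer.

Answer: 37

Derivation:
step 1: append 58 -> window=[58] (not full yet)
step 2: append 62 -> window=[58, 62] (not full yet)
step 3: append 46 -> window=[58, 62, 46] -> max=62
step 4: append 19 -> window=[62, 46, 19] -> max=62
step 5: append 11 -> window=[46, 19, 11] -> max=46
step 6: append 9 -> window=[19, 11, 9] -> max=19
step 7: append 32 -> window=[11, 9, 32] -> max=32
step 8: append 37 -> window=[9, 32, 37] -> max=37
Window #6 max = 37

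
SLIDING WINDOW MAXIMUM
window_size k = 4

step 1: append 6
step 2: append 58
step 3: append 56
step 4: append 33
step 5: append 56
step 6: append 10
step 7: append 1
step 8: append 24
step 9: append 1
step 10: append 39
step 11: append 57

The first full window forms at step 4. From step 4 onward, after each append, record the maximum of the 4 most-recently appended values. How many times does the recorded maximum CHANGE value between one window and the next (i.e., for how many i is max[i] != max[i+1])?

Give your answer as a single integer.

Answer: 4

Derivation:
step 1: append 6 -> window=[6] (not full yet)
step 2: append 58 -> window=[6, 58] (not full yet)
step 3: append 56 -> window=[6, 58, 56] (not full yet)
step 4: append 33 -> window=[6, 58, 56, 33] -> max=58
step 5: append 56 -> window=[58, 56, 33, 56] -> max=58
step 6: append 10 -> window=[56, 33, 56, 10] -> max=56
step 7: append 1 -> window=[33, 56, 10, 1] -> max=56
step 8: append 24 -> window=[56, 10, 1, 24] -> max=56
step 9: append 1 -> window=[10, 1, 24, 1] -> max=24
step 10: append 39 -> window=[1, 24, 1, 39] -> max=39
step 11: append 57 -> window=[24, 1, 39, 57] -> max=57
Recorded maximums: 58 58 56 56 56 24 39 57
Changes between consecutive maximums: 4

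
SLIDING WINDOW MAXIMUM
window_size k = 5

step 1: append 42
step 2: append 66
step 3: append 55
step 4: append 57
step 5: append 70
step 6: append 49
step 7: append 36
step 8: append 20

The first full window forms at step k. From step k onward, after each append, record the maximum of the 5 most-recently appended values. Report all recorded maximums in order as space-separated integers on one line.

step 1: append 42 -> window=[42] (not full yet)
step 2: append 66 -> window=[42, 66] (not full yet)
step 3: append 55 -> window=[42, 66, 55] (not full yet)
step 4: append 57 -> window=[42, 66, 55, 57] (not full yet)
step 5: append 70 -> window=[42, 66, 55, 57, 70] -> max=70
step 6: append 49 -> window=[66, 55, 57, 70, 49] -> max=70
step 7: append 36 -> window=[55, 57, 70, 49, 36] -> max=70
step 8: append 20 -> window=[57, 70, 49, 36, 20] -> max=70

Answer: 70 70 70 70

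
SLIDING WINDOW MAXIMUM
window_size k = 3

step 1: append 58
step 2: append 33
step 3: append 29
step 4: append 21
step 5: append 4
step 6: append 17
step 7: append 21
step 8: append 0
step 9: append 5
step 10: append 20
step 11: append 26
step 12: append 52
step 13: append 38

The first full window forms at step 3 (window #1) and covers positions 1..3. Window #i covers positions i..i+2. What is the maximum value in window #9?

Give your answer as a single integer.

step 1: append 58 -> window=[58] (not full yet)
step 2: append 33 -> window=[58, 33] (not full yet)
step 3: append 29 -> window=[58, 33, 29] -> max=58
step 4: append 21 -> window=[33, 29, 21] -> max=33
step 5: append 4 -> window=[29, 21, 4] -> max=29
step 6: append 17 -> window=[21, 4, 17] -> max=21
step 7: append 21 -> window=[4, 17, 21] -> max=21
step 8: append 0 -> window=[17, 21, 0] -> max=21
step 9: append 5 -> window=[21, 0, 5] -> max=21
step 10: append 20 -> window=[0, 5, 20] -> max=20
step 11: append 26 -> window=[5, 20, 26] -> max=26
Window #9 max = 26

Answer: 26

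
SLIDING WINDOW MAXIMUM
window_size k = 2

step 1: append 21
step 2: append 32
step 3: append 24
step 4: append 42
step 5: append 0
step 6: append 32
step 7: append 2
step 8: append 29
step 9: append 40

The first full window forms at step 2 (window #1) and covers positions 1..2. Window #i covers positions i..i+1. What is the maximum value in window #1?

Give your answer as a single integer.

step 1: append 21 -> window=[21] (not full yet)
step 2: append 32 -> window=[21, 32] -> max=32
Window #1 max = 32

Answer: 32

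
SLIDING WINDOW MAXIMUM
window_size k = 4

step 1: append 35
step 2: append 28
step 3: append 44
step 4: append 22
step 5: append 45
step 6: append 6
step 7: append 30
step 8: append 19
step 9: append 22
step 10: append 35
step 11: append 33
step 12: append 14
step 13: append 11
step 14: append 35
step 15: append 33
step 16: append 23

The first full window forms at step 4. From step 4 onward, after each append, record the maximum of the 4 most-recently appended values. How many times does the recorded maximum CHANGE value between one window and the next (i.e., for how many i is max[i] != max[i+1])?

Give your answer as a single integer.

Answer: 3

Derivation:
step 1: append 35 -> window=[35] (not full yet)
step 2: append 28 -> window=[35, 28] (not full yet)
step 3: append 44 -> window=[35, 28, 44] (not full yet)
step 4: append 22 -> window=[35, 28, 44, 22] -> max=44
step 5: append 45 -> window=[28, 44, 22, 45] -> max=45
step 6: append 6 -> window=[44, 22, 45, 6] -> max=45
step 7: append 30 -> window=[22, 45, 6, 30] -> max=45
step 8: append 19 -> window=[45, 6, 30, 19] -> max=45
step 9: append 22 -> window=[6, 30, 19, 22] -> max=30
step 10: append 35 -> window=[30, 19, 22, 35] -> max=35
step 11: append 33 -> window=[19, 22, 35, 33] -> max=35
step 12: append 14 -> window=[22, 35, 33, 14] -> max=35
step 13: append 11 -> window=[35, 33, 14, 11] -> max=35
step 14: append 35 -> window=[33, 14, 11, 35] -> max=35
step 15: append 33 -> window=[14, 11, 35, 33] -> max=35
step 16: append 23 -> window=[11, 35, 33, 23] -> max=35
Recorded maximums: 44 45 45 45 45 30 35 35 35 35 35 35 35
Changes between consecutive maximums: 3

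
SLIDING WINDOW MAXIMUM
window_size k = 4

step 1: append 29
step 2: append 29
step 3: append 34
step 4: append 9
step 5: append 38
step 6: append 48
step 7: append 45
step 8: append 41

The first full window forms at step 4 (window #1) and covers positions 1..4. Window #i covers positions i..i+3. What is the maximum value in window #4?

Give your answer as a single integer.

Answer: 48

Derivation:
step 1: append 29 -> window=[29] (not full yet)
step 2: append 29 -> window=[29, 29] (not full yet)
step 3: append 34 -> window=[29, 29, 34] (not full yet)
step 4: append 9 -> window=[29, 29, 34, 9] -> max=34
step 5: append 38 -> window=[29, 34, 9, 38] -> max=38
step 6: append 48 -> window=[34, 9, 38, 48] -> max=48
step 7: append 45 -> window=[9, 38, 48, 45] -> max=48
Window #4 max = 48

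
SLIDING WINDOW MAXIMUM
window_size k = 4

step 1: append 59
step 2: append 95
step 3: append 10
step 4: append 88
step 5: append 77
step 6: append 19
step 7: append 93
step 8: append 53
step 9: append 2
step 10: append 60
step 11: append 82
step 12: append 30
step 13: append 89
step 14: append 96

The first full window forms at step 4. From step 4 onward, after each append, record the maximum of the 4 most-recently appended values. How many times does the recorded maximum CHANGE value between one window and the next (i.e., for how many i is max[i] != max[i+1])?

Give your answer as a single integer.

Answer: 5

Derivation:
step 1: append 59 -> window=[59] (not full yet)
step 2: append 95 -> window=[59, 95] (not full yet)
step 3: append 10 -> window=[59, 95, 10] (not full yet)
step 4: append 88 -> window=[59, 95, 10, 88] -> max=95
step 5: append 77 -> window=[95, 10, 88, 77] -> max=95
step 6: append 19 -> window=[10, 88, 77, 19] -> max=88
step 7: append 93 -> window=[88, 77, 19, 93] -> max=93
step 8: append 53 -> window=[77, 19, 93, 53] -> max=93
step 9: append 2 -> window=[19, 93, 53, 2] -> max=93
step 10: append 60 -> window=[93, 53, 2, 60] -> max=93
step 11: append 82 -> window=[53, 2, 60, 82] -> max=82
step 12: append 30 -> window=[2, 60, 82, 30] -> max=82
step 13: append 89 -> window=[60, 82, 30, 89] -> max=89
step 14: append 96 -> window=[82, 30, 89, 96] -> max=96
Recorded maximums: 95 95 88 93 93 93 93 82 82 89 96
Changes between consecutive maximums: 5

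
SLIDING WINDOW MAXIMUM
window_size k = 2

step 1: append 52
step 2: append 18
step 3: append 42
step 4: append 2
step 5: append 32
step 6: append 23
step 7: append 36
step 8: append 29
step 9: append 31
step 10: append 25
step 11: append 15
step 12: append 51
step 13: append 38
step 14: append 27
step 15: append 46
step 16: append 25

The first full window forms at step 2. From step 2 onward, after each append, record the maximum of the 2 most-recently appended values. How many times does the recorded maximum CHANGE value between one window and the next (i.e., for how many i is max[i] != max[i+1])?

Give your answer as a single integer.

Answer: 8

Derivation:
step 1: append 52 -> window=[52] (not full yet)
step 2: append 18 -> window=[52, 18] -> max=52
step 3: append 42 -> window=[18, 42] -> max=42
step 4: append 2 -> window=[42, 2] -> max=42
step 5: append 32 -> window=[2, 32] -> max=32
step 6: append 23 -> window=[32, 23] -> max=32
step 7: append 36 -> window=[23, 36] -> max=36
step 8: append 29 -> window=[36, 29] -> max=36
step 9: append 31 -> window=[29, 31] -> max=31
step 10: append 25 -> window=[31, 25] -> max=31
step 11: append 15 -> window=[25, 15] -> max=25
step 12: append 51 -> window=[15, 51] -> max=51
step 13: append 38 -> window=[51, 38] -> max=51
step 14: append 27 -> window=[38, 27] -> max=38
step 15: append 46 -> window=[27, 46] -> max=46
step 16: append 25 -> window=[46, 25] -> max=46
Recorded maximums: 52 42 42 32 32 36 36 31 31 25 51 51 38 46 46
Changes between consecutive maximums: 8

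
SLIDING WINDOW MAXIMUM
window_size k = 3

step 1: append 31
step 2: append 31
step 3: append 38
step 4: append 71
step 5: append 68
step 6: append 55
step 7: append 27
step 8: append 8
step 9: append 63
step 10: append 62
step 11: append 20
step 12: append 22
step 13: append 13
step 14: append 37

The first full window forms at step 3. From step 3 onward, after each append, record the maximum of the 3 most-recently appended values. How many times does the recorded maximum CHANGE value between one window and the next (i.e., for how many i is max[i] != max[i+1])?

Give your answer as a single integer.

step 1: append 31 -> window=[31] (not full yet)
step 2: append 31 -> window=[31, 31] (not full yet)
step 3: append 38 -> window=[31, 31, 38] -> max=38
step 4: append 71 -> window=[31, 38, 71] -> max=71
step 5: append 68 -> window=[38, 71, 68] -> max=71
step 6: append 55 -> window=[71, 68, 55] -> max=71
step 7: append 27 -> window=[68, 55, 27] -> max=68
step 8: append 8 -> window=[55, 27, 8] -> max=55
step 9: append 63 -> window=[27, 8, 63] -> max=63
step 10: append 62 -> window=[8, 63, 62] -> max=63
step 11: append 20 -> window=[63, 62, 20] -> max=63
step 12: append 22 -> window=[62, 20, 22] -> max=62
step 13: append 13 -> window=[20, 22, 13] -> max=22
step 14: append 37 -> window=[22, 13, 37] -> max=37
Recorded maximums: 38 71 71 71 68 55 63 63 63 62 22 37
Changes between consecutive maximums: 7

Answer: 7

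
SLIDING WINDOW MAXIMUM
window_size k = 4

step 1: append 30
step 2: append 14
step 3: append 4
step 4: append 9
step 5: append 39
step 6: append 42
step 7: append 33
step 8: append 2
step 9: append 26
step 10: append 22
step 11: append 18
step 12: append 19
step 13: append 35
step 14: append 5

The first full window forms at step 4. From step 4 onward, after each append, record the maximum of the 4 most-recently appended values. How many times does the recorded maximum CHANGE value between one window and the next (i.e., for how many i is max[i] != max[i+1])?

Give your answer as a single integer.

Answer: 5

Derivation:
step 1: append 30 -> window=[30] (not full yet)
step 2: append 14 -> window=[30, 14] (not full yet)
step 3: append 4 -> window=[30, 14, 4] (not full yet)
step 4: append 9 -> window=[30, 14, 4, 9] -> max=30
step 5: append 39 -> window=[14, 4, 9, 39] -> max=39
step 6: append 42 -> window=[4, 9, 39, 42] -> max=42
step 7: append 33 -> window=[9, 39, 42, 33] -> max=42
step 8: append 2 -> window=[39, 42, 33, 2] -> max=42
step 9: append 26 -> window=[42, 33, 2, 26] -> max=42
step 10: append 22 -> window=[33, 2, 26, 22] -> max=33
step 11: append 18 -> window=[2, 26, 22, 18] -> max=26
step 12: append 19 -> window=[26, 22, 18, 19] -> max=26
step 13: append 35 -> window=[22, 18, 19, 35] -> max=35
step 14: append 5 -> window=[18, 19, 35, 5] -> max=35
Recorded maximums: 30 39 42 42 42 42 33 26 26 35 35
Changes between consecutive maximums: 5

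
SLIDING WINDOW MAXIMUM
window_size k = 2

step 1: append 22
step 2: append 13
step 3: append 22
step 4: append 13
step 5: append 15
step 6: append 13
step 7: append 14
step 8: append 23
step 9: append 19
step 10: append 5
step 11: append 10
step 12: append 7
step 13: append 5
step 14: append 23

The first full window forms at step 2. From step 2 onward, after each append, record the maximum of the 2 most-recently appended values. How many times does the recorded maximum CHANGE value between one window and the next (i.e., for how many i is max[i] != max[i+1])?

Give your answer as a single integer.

Answer: 7

Derivation:
step 1: append 22 -> window=[22] (not full yet)
step 2: append 13 -> window=[22, 13] -> max=22
step 3: append 22 -> window=[13, 22] -> max=22
step 4: append 13 -> window=[22, 13] -> max=22
step 5: append 15 -> window=[13, 15] -> max=15
step 6: append 13 -> window=[15, 13] -> max=15
step 7: append 14 -> window=[13, 14] -> max=14
step 8: append 23 -> window=[14, 23] -> max=23
step 9: append 19 -> window=[23, 19] -> max=23
step 10: append 5 -> window=[19, 5] -> max=19
step 11: append 10 -> window=[5, 10] -> max=10
step 12: append 7 -> window=[10, 7] -> max=10
step 13: append 5 -> window=[7, 5] -> max=7
step 14: append 23 -> window=[5, 23] -> max=23
Recorded maximums: 22 22 22 15 15 14 23 23 19 10 10 7 23
Changes between consecutive maximums: 7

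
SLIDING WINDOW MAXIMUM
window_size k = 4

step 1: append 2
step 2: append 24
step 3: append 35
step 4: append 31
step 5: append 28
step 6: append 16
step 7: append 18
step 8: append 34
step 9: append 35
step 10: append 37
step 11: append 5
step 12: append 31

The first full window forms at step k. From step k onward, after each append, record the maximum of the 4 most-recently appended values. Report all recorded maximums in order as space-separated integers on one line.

Answer: 35 35 35 31 34 35 37 37 37

Derivation:
step 1: append 2 -> window=[2] (not full yet)
step 2: append 24 -> window=[2, 24] (not full yet)
step 3: append 35 -> window=[2, 24, 35] (not full yet)
step 4: append 31 -> window=[2, 24, 35, 31] -> max=35
step 5: append 28 -> window=[24, 35, 31, 28] -> max=35
step 6: append 16 -> window=[35, 31, 28, 16] -> max=35
step 7: append 18 -> window=[31, 28, 16, 18] -> max=31
step 8: append 34 -> window=[28, 16, 18, 34] -> max=34
step 9: append 35 -> window=[16, 18, 34, 35] -> max=35
step 10: append 37 -> window=[18, 34, 35, 37] -> max=37
step 11: append 5 -> window=[34, 35, 37, 5] -> max=37
step 12: append 31 -> window=[35, 37, 5, 31] -> max=37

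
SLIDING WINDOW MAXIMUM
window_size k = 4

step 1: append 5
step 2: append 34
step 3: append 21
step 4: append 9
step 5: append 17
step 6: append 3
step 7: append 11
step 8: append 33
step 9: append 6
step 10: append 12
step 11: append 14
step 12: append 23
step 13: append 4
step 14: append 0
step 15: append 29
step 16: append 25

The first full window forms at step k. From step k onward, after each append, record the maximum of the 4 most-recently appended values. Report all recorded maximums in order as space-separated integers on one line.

Answer: 34 34 21 17 33 33 33 33 23 23 23 29 29

Derivation:
step 1: append 5 -> window=[5] (not full yet)
step 2: append 34 -> window=[5, 34] (not full yet)
step 3: append 21 -> window=[5, 34, 21] (not full yet)
step 4: append 9 -> window=[5, 34, 21, 9] -> max=34
step 5: append 17 -> window=[34, 21, 9, 17] -> max=34
step 6: append 3 -> window=[21, 9, 17, 3] -> max=21
step 7: append 11 -> window=[9, 17, 3, 11] -> max=17
step 8: append 33 -> window=[17, 3, 11, 33] -> max=33
step 9: append 6 -> window=[3, 11, 33, 6] -> max=33
step 10: append 12 -> window=[11, 33, 6, 12] -> max=33
step 11: append 14 -> window=[33, 6, 12, 14] -> max=33
step 12: append 23 -> window=[6, 12, 14, 23] -> max=23
step 13: append 4 -> window=[12, 14, 23, 4] -> max=23
step 14: append 0 -> window=[14, 23, 4, 0] -> max=23
step 15: append 29 -> window=[23, 4, 0, 29] -> max=29
step 16: append 25 -> window=[4, 0, 29, 25] -> max=29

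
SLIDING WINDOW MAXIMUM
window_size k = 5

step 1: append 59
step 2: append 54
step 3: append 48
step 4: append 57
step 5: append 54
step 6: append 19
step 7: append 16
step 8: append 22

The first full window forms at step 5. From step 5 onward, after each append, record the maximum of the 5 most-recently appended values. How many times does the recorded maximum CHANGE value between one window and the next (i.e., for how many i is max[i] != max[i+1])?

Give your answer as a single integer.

step 1: append 59 -> window=[59] (not full yet)
step 2: append 54 -> window=[59, 54] (not full yet)
step 3: append 48 -> window=[59, 54, 48] (not full yet)
step 4: append 57 -> window=[59, 54, 48, 57] (not full yet)
step 5: append 54 -> window=[59, 54, 48, 57, 54] -> max=59
step 6: append 19 -> window=[54, 48, 57, 54, 19] -> max=57
step 7: append 16 -> window=[48, 57, 54, 19, 16] -> max=57
step 8: append 22 -> window=[57, 54, 19, 16, 22] -> max=57
Recorded maximums: 59 57 57 57
Changes between consecutive maximums: 1

Answer: 1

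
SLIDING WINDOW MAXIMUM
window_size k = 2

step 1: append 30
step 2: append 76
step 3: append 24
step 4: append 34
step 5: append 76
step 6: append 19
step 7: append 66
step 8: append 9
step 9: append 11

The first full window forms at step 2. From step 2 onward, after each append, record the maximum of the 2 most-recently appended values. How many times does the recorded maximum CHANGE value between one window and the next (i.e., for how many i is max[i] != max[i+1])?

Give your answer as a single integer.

Answer: 4

Derivation:
step 1: append 30 -> window=[30] (not full yet)
step 2: append 76 -> window=[30, 76] -> max=76
step 3: append 24 -> window=[76, 24] -> max=76
step 4: append 34 -> window=[24, 34] -> max=34
step 5: append 76 -> window=[34, 76] -> max=76
step 6: append 19 -> window=[76, 19] -> max=76
step 7: append 66 -> window=[19, 66] -> max=66
step 8: append 9 -> window=[66, 9] -> max=66
step 9: append 11 -> window=[9, 11] -> max=11
Recorded maximums: 76 76 34 76 76 66 66 11
Changes between consecutive maximums: 4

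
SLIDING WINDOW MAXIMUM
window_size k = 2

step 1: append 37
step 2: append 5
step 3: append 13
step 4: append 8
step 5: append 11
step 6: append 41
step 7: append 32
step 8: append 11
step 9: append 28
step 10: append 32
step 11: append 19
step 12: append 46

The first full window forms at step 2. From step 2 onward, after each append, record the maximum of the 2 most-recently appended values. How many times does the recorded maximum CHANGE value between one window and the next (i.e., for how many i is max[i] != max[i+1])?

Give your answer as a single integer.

step 1: append 37 -> window=[37] (not full yet)
step 2: append 5 -> window=[37, 5] -> max=37
step 3: append 13 -> window=[5, 13] -> max=13
step 4: append 8 -> window=[13, 8] -> max=13
step 5: append 11 -> window=[8, 11] -> max=11
step 6: append 41 -> window=[11, 41] -> max=41
step 7: append 32 -> window=[41, 32] -> max=41
step 8: append 11 -> window=[32, 11] -> max=32
step 9: append 28 -> window=[11, 28] -> max=28
step 10: append 32 -> window=[28, 32] -> max=32
step 11: append 19 -> window=[32, 19] -> max=32
step 12: append 46 -> window=[19, 46] -> max=46
Recorded maximums: 37 13 13 11 41 41 32 28 32 32 46
Changes between consecutive maximums: 7

Answer: 7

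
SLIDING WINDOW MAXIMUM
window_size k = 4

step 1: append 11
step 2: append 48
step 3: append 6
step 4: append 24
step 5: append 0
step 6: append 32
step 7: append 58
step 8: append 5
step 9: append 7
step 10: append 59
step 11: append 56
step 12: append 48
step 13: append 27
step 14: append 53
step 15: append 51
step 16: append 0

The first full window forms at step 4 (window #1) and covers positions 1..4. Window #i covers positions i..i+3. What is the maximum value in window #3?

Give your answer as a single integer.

step 1: append 11 -> window=[11] (not full yet)
step 2: append 48 -> window=[11, 48] (not full yet)
step 3: append 6 -> window=[11, 48, 6] (not full yet)
step 4: append 24 -> window=[11, 48, 6, 24] -> max=48
step 5: append 0 -> window=[48, 6, 24, 0] -> max=48
step 6: append 32 -> window=[6, 24, 0, 32] -> max=32
Window #3 max = 32

Answer: 32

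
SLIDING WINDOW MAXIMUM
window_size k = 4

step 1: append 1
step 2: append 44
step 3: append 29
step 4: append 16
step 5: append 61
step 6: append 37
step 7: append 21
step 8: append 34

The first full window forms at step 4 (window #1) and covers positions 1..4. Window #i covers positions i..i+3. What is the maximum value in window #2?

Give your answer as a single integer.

Answer: 61

Derivation:
step 1: append 1 -> window=[1] (not full yet)
step 2: append 44 -> window=[1, 44] (not full yet)
step 3: append 29 -> window=[1, 44, 29] (not full yet)
step 4: append 16 -> window=[1, 44, 29, 16] -> max=44
step 5: append 61 -> window=[44, 29, 16, 61] -> max=61
Window #2 max = 61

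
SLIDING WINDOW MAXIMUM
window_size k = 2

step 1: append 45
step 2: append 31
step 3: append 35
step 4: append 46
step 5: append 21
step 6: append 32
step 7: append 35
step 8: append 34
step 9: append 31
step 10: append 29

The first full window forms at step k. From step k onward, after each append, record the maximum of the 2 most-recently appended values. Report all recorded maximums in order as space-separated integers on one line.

Answer: 45 35 46 46 32 35 35 34 31

Derivation:
step 1: append 45 -> window=[45] (not full yet)
step 2: append 31 -> window=[45, 31] -> max=45
step 3: append 35 -> window=[31, 35] -> max=35
step 4: append 46 -> window=[35, 46] -> max=46
step 5: append 21 -> window=[46, 21] -> max=46
step 6: append 32 -> window=[21, 32] -> max=32
step 7: append 35 -> window=[32, 35] -> max=35
step 8: append 34 -> window=[35, 34] -> max=35
step 9: append 31 -> window=[34, 31] -> max=34
step 10: append 29 -> window=[31, 29] -> max=31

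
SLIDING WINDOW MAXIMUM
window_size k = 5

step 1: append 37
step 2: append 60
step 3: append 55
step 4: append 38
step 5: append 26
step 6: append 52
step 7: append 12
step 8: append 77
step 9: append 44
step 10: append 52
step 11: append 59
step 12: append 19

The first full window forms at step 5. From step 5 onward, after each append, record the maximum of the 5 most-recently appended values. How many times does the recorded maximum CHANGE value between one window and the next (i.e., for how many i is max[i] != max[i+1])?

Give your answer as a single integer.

step 1: append 37 -> window=[37] (not full yet)
step 2: append 60 -> window=[37, 60] (not full yet)
step 3: append 55 -> window=[37, 60, 55] (not full yet)
step 4: append 38 -> window=[37, 60, 55, 38] (not full yet)
step 5: append 26 -> window=[37, 60, 55, 38, 26] -> max=60
step 6: append 52 -> window=[60, 55, 38, 26, 52] -> max=60
step 7: append 12 -> window=[55, 38, 26, 52, 12] -> max=55
step 8: append 77 -> window=[38, 26, 52, 12, 77] -> max=77
step 9: append 44 -> window=[26, 52, 12, 77, 44] -> max=77
step 10: append 52 -> window=[52, 12, 77, 44, 52] -> max=77
step 11: append 59 -> window=[12, 77, 44, 52, 59] -> max=77
step 12: append 19 -> window=[77, 44, 52, 59, 19] -> max=77
Recorded maximums: 60 60 55 77 77 77 77 77
Changes between consecutive maximums: 2

Answer: 2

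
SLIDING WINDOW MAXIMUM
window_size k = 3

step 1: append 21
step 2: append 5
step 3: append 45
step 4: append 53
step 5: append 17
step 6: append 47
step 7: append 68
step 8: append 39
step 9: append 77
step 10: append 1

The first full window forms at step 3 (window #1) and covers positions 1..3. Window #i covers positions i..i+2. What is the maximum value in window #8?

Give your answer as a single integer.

Answer: 77

Derivation:
step 1: append 21 -> window=[21] (not full yet)
step 2: append 5 -> window=[21, 5] (not full yet)
step 3: append 45 -> window=[21, 5, 45] -> max=45
step 4: append 53 -> window=[5, 45, 53] -> max=53
step 5: append 17 -> window=[45, 53, 17] -> max=53
step 6: append 47 -> window=[53, 17, 47] -> max=53
step 7: append 68 -> window=[17, 47, 68] -> max=68
step 8: append 39 -> window=[47, 68, 39] -> max=68
step 9: append 77 -> window=[68, 39, 77] -> max=77
step 10: append 1 -> window=[39, 77, 1] -> max=77
Window #8 max = 77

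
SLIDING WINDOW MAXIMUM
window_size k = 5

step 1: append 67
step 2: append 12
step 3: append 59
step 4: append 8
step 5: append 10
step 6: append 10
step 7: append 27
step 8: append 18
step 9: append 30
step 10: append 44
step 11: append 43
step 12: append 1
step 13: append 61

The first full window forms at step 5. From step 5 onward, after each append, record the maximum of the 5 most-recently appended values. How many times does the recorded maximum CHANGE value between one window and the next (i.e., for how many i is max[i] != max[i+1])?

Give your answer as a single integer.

step 1: append 67 -> window=[67] (not full yet)
step 2: append 12 -> window=[67, 12] (not full yet)
step 3: append 59 -> window=[67, 12, 59] (not full yet)
step 4: append 8 -> window=[67, 12, 59, 8] (not full yet)
step 5: append 10 -> window=[67, 12, 59, 8, 10] -> max=67
step 6: append 10 -> window=[12, 59, 8, 10, 10] -> max=59
step 7: append 27 -> window=[59, 8, 10, 10, 27] -> max=59
step 8: append 18 -> window=[8, 10, 10, 27, 18] -> max=27
step 9: append 30 -> window=[10, 10, 27, 18, 30] -> max=30
step 10: append 44 -> window=[10, 27, 18, 30, 44] -> max=44
step 11: append 43 -> window=[27, 18, 30, 44, 43] -> max=44
step 12: append 1 -> window=[18, 30, 44, 43, 1] -> max=44
step 13: append 61 -> window=[30, 44, 43, 1, 61] -> max=61
Recorded maximums: 67 59 59 27 30 44 44 44 61
Changes between consecutive maximums: 5

Answer: 5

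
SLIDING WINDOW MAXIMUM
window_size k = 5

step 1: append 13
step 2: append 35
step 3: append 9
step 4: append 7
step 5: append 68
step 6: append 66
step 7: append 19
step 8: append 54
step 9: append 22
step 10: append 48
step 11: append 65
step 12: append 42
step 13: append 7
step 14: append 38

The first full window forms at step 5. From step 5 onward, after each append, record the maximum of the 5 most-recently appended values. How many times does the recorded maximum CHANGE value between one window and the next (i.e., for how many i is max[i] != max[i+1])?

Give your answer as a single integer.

step 1: append 13 -> window=[13] (not full yet)
step 2: append 35 -> window=[13, 35] (not full yet)
step 3: append 9 -> window=[13, 35, 9] (not full yet)
step 4: append 7 -> window=[13, 35, 9, 7] (not full yet)
step 5: append 68 -> window=[13, 35, 9, 7, 68] -> max=68
step 6: append 66 -> window=[35, 9, 7, 68, 66] -> max=68
step 7: append 19 -> window=[9, 7, 68, 66, 19] -> max=68
step 8: append 54 -> window=[7, 68, 66, 19, 54] -> max=68
step 9: append 22 -> window=[68, 66, 19, 54, 22] -> max=68
step 10: append 48 -> window=[66, 19, 54, 22, 48] -> max=66
step 11: append 65 -> window=[19, 54, 22, 48, 65] -> max=65
step 12: append 42 -> window=[54, 22, 48, 65, 42] -> max=65
step 13: append 7 -> window=[22, 48, 65, 42, 7] -> max=65
step 14: append 38 -> window=[48, 65, 42, 7, 38] -> max=65
Recorded maximums: 68 68 68 68 68 66 65 65 65 65
Changes between consecutive maximums: 2

Answer: 2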